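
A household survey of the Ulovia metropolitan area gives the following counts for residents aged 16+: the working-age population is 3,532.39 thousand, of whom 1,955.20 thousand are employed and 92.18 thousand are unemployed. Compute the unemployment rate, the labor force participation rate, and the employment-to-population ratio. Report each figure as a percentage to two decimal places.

Unemployment rate ≈ 4.50%; labor force participation rate ≈ 57.96%; employment-population ratio ≈ 55.35%.

Labor force = employed + unemployed = 1,955.20 + 92.18 = 2,047.38 thousand.
Unemployment rate = 92.18 / 2,047.38 = 4.50%.
Labor force participation rate = 2,047.38 / 3,532.39 = 57.96%.
Employment-population ratio = 1,955.20 / 3,532.39 = 55.35%.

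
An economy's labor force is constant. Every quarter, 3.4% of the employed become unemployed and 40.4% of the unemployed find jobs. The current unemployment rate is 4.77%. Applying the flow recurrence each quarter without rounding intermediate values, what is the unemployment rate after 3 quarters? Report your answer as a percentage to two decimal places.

Unemployment rate after three quarters ≈ 7.23%.

With a fixed labor force, u_{t+1} = u_t + s·(1−u_t) − f·u_t = u_t·(1−s−f) + s.
Here 1−s−f = 0.562 and s = 0.034.
u_1 = 0.047700 × 0.562 + 0.034 = 0.060807.
u_2 = 0.060807 × 0.562 + 0.034 = 0.068174.
u_3 = 0.068174 × 0.562 + 0.034 = 0.072314.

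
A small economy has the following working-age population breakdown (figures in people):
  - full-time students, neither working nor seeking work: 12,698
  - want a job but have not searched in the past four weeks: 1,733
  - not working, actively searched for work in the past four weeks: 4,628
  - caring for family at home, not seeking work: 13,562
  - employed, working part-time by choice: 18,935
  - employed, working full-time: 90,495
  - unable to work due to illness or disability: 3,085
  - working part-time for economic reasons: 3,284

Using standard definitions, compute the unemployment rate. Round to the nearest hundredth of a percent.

Unemployment rate ≈ 3.94%.

Employed = 18,935 + 90,495 + 3,284 = 112,714 (anyone who worked, including part-time for economic reasons, counts as employed).
Unemployed = 4,628.
Labor force = 112,714 + 4,628 = 117,342.
Unemployment rate = 4,628 / 117,342 = 3.94%.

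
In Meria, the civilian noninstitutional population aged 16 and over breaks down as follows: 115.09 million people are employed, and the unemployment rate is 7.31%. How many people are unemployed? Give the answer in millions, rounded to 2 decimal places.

About 9.08 million are unemployed.

Let U be the number unemployed. The labor force is E + U, and U/(E+U) = 0.0731.
So U = 0.0731 × 115.09 / (1 − 0.0731) = 8.4131 / 0.9269 ≈ 9.08 million.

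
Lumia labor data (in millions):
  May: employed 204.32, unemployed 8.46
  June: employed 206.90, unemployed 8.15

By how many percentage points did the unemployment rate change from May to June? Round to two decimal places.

The unemployment rate changed by −0.19 percentage points.

May: labor force = 204.32 + 8.46 = 212.78; u = 8.46/212.78 = 3.98%.
June: labor force = 206.90 + 8.15 = 215.05; u = 8.15/215.05 = 3.79%.
Change = 3.79% − 3.98% = −0.19 pp.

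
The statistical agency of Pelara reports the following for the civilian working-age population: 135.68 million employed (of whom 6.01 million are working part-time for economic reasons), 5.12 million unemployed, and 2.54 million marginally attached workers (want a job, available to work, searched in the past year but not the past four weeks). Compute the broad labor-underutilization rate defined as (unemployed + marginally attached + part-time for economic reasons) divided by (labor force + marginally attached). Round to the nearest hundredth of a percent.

Labor force = 135.68 + 5.12 = 140.80 million.
Numerator = 5.12 + 2.54 + 6.01 = 13.67 million.
Denominator = 140.80 + 2.54 = 143.34 million.
Broad rate = 13.67 / 143.34 = 9.54%.

Broad underutilization rate ≈ 9.54%.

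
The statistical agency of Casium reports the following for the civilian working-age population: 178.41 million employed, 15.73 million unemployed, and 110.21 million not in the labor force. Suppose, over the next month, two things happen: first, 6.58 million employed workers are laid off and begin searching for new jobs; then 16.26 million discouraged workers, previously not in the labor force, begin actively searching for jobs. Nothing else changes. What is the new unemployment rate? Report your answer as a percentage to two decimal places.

Initially, labor force = 178.41 + 15.73 = 194.14 million, so u = 15.73/194.14 = 8.10%.
After the first change, employed falls and unemployed rises by 6.58; labor force unchanged → E = 171.83, U = 22.31, labor force = 194.14 million.
After the second change, unemployed and labor force both rise by 16.26 → E = 171.83, U = 38.57, labor force = 210.40 million.
New unemployment rate = 38.57 / 210.40 = 18.33%.

New unemployment rate ≈ 18.33%.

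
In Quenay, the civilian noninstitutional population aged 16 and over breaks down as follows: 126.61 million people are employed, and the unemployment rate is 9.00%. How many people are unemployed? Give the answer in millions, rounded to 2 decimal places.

About 12.52 million are unemployed.

Let U be the number unemployed. The labor force is E + U, and U/(E+U) = 0.0900.
So U = 0.0900 × 126.61 / (1 − 0.0900) = 11.3949 / 0.9100 ≈ 12.52 million.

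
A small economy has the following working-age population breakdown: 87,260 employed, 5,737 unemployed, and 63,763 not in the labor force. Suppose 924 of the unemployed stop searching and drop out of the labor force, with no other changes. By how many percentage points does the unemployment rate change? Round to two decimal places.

Initially, labor force = 87,260 + 5,737 = 92,997, so u = 5,737/92,997 = 6.17%.
After the change, unemployed and labor force both fall by 924 → E = 87,260, U = 4,813, labor force = 92,073.
New unemployment rate = 4,813 / 92,073 = 5.23%.
Change = 5.23% − 6.17% = −0.94 percentage points.

The unemployment rate changes by −0.94 percentage points.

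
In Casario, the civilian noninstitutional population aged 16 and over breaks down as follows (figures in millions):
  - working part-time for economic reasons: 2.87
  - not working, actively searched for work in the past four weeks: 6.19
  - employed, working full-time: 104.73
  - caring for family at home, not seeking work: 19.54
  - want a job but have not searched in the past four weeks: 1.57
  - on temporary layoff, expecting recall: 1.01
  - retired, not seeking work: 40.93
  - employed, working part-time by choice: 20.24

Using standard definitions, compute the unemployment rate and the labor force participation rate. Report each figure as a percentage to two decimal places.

Unemployment rate ≈ 5.33%; labor force participation rate ≈ 68.52%.

Employed = 2.87 + 104.73 + 20.24 = 127.84 million (anyone who worked, including part-time for economic reasons, counts as employed).
Unemployed = 6.19 + 1.01 = 7.20 million (jobless and actively searching, or on temporary layoff).
Labor force = 127.84 + 7.20 = 135.04 million.
Not in labor force = 19.54 + 1.57 + 40.93 = 62.04 million (those not working and not actively searching are outside the labor force — including those who want a job but have given up searching).
Civilian working-age population = 135.04 + 62.04 = 197.08 million.
Unemployment rate = 7.20 / 135.04 = 5.33%.
Labor force participation rate = 135.04 / 197.08 = 68.52%.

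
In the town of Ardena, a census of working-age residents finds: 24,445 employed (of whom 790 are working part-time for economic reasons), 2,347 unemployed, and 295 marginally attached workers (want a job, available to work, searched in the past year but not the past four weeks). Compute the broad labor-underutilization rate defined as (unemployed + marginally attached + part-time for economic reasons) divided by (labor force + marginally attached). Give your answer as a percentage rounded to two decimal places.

Labor force = 24,445 + 2,347 = 26,792.
Numerator = 2,347 + 295 + 790 = 3,432.
Denominator = 26,792 + 295 = 27,087.
Broad rate = 3,432 / 27,087 = 12.67%.

Broad underutilization rate ≈ 12.67%.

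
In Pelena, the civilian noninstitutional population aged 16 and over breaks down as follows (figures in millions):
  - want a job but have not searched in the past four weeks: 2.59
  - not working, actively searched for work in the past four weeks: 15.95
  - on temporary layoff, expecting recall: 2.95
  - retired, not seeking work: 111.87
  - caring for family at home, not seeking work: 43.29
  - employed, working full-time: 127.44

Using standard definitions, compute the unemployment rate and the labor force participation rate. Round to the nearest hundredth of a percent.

Employed = 127.44 million.
Unemployed = 15.95 + 2.95 = 18.90 million (jobless and actively searching, or on temporary layoff).
Labor force = 127.44 + 18.90 = 146.34 million.
Not in labor force = 2.59 + 111.87 + 43.29 = 157.75 million (those not working and not actively searching are outside the labor force — including those who want a job but have given up searching).
Civilian working-age population = 146.34 + 157.75 = 304.09 million.
Unemployment rate = 18.90 / 146.34 = 12.92%.
Labor force participation rate = 146.34 / 304.09 = 48.12%.

Unemployment rate ≈ 12.92%; labor force participation rate ≈ 48.12%.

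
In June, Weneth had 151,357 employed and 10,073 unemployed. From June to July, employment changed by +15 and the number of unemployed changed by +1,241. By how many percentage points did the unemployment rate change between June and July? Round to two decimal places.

June: labor force = 151,357 + 10,073 = 161,430; u = 10,073/161,430 = 6.24%.
July: labor force = 151,372 + 11,314 = 162,686; u = 11,314/162,686 = 6.95%.
Change = 6.95% − 6.24% = +0.71 pp.

The unemployment rate changed by +0.71 percentage points.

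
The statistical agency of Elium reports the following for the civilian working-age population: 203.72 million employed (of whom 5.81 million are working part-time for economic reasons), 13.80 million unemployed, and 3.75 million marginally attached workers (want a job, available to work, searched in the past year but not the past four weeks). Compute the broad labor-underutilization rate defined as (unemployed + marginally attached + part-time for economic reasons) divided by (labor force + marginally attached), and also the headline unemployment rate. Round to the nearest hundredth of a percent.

Broad underutilization rate ≈ 10.56%; headline unemployment rate ≈ 6.34%.

Labor force = 203.72 + 13.80 = 217.52 million.
Numerator = 13.80 + 3.75 + 5.81 = 23.36 million.
Denominator = 217.52 + 3.75 = 221.27 million.
Broad rate = 23.36 / 221.27 = 10.56%.
Headline unemployment rate = 13.80 / 217.52 = 6.34%.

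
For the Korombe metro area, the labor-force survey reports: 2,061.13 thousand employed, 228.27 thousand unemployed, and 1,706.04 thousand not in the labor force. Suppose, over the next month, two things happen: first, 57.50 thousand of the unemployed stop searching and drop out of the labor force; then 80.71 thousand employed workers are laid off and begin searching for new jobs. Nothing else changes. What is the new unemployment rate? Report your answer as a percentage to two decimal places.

New unemployment rate ≈ 11.27%.

Initially, labor force = 2,061.13 + 228.27 = 2,289.40 thousand, so u = 228.27/2,289.40 = 9.97%.
After the first change, unemployed and labor force both fall by 57.50 → E = 2,061.13, U = 170.77, labor force = 2,231.90 thousand.
After the second change, employed falls and unemployed rises by 80.71; labor force unchanged → E = 1,980.42, U = 251.48, labor force = 2,231.90 thousand.
New unemployment rate = 251.48 / 2,231.90 = 11.27%.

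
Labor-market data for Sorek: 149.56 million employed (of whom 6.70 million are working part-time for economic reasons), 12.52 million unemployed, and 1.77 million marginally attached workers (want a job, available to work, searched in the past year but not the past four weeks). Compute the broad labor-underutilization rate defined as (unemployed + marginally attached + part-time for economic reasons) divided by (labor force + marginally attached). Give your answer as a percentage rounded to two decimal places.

Labor force = 149.56 + 12.52 = 162.08 million.
Numerator = 12.52 + 1.77 + 6.70 = 20.99 million.
Denominator = 162.08 + 1.77 = 163.85 million.
Broad rate = 20.99 / 163.85 = 12.81%.

Broad underutilization rate ≈ 12.81%.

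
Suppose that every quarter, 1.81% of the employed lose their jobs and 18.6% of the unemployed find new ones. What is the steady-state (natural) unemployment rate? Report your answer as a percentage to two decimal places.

Steady-state unemployment rate ≈ 8.87%.

At steady state the flows balance: s·E = f·U, so U/(E+U) = s/(s+f).
u* = 1.81 / (1.81 + 18.6) = 1.81 / 20.41 = 8.87%.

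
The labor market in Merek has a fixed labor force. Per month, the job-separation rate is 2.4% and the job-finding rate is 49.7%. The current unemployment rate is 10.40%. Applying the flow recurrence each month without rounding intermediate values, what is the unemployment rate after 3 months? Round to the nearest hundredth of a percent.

With a fixed labor force, u_{t+1} = u_t + s·(1−u_t) − f·u_t = u_t·(1−s−f) + s.
Here 1−s−f = 0.479 and s = 0.024.
u_1 = 0.104000 × 0.479 + 0.024 = 0.073816.
u_2 = 0.073816 × 0.479 + 0.024 = 0.059358.
u_3 = 0.059358 × 0.479 + 0.024 = 0.052432.

Unemployment rate after three months ≈ 5.24%.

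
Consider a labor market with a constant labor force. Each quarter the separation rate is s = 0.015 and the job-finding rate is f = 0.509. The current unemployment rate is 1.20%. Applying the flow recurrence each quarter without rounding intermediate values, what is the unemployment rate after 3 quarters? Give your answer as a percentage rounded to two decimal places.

With a fixed labor force, u_{t+1} = u_t + s·(1−u_t) − f·u_t = u_t·(1−s−f) + s.
Here 1−s−f = 0.476 and s = 0.015.
u_1 = 0.012000 × 0.476 + 0.015 = 0.020712.
u_2 = 0.020712 × 0.476 + 0.015 = 0.024859.
u_3 = 0.024859 × 0.476 + 0.015 = 0.026833.

Unemployment rate after three quarters ≈ 2.68%.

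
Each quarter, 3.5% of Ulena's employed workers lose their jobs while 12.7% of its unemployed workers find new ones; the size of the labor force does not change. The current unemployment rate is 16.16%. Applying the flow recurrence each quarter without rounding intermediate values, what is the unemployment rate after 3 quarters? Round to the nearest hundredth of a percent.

With a fixed labor force, u_{t+1} = u_t + s·(1−u_t) − f·u_t = u_t·(1−s−f) + s.
Here 1−s−f = 0.838 and s = 0.035.
u_1 = 0.161600 × 0.838 + 0.035 = 0.170421.
u_2 = 0.170421 × 0.838 + 0.035 = 0.177813.
u_3 = 0.177813 × 0.838 + 0.035 = 0.184007.

Unemployment rate after three quarters ≈ 18.40%.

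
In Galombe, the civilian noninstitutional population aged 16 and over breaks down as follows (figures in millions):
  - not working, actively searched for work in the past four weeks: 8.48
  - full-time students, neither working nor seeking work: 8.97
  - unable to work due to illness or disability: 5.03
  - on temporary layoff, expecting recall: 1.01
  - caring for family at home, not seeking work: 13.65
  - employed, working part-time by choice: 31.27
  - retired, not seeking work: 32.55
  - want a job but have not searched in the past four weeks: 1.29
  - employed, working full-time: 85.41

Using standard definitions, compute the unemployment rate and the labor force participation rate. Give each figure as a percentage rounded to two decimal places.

Employed = 31.27 + 85.41 = 116.68 million.
Unemployed = 8.48 + 1.01 = 9.49 million (jobless and actively searching, or on temporary layoff).
Labor force = 116.68 + 9.49 = 126.17 million.
Not in labor force = 8.97 + 5.03 + 13.65 + 32.55 + 1.29 = 61.49 million (those not working and not actively searching are outside the labor force — including those who want a job but have given up searching).
Civilian working-age population = 126.17 + 61.49 = 187.66 million.
Unemployment rate = 9.49 / 126.17 = 7.52%.
Labor force participation rate = 126.17 / 187.66 = 67.23%.

Unemployment rate ≈ 7.52%; labor force participation rate ≈ 67.23%.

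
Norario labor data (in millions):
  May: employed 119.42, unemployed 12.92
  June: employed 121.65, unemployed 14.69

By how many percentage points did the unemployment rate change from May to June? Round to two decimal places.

The unemployment rate changed by +1.01 percentage points.

May: labor force = 119.42 + 12.92 = 132.34; u = 12.92/132.34 = 9.76%.
June: labor force = 121.65 + 14.69 = 136.34; u = 14.69/136.34 = 10.77%.
Change = 10.77% − 9.76% = +1.01 pp.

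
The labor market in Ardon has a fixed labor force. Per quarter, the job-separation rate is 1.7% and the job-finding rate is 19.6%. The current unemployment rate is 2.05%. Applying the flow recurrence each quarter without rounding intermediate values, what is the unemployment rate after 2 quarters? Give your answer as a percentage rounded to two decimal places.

With a fixed labor force, u_{t+1} = u_t + s·(1−u_t) − f·u_t = u_t·(1−s−f) + s.
Here 1−s−f = 0.787 and s = 0.017.
u_1 = 0.020500 × 0.787 + 0.017 = 0.033134.
u_2 = 0.033134 × 0.787 + 0.017 = 0.043076.

Unemployment rate after two quarters ≈ 4.31%.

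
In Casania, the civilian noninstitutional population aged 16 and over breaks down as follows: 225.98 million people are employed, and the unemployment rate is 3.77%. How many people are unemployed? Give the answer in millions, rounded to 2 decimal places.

About 8.85 million are unemployed.

Let U be the number unemployed. The labor force is E + U, and U/(E+U) = 0.0377.
So U = 0.0377 × 225.98 / (1 − 0.0377) = 8.5194 / 0.9623 ≈ 8.85 million.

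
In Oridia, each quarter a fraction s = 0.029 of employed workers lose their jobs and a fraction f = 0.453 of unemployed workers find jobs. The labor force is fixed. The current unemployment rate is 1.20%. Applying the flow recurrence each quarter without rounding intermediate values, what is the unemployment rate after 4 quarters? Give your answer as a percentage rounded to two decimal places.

With a fixed labor force, u_{t+1} = u_t + s·(1−u_t) − f·u_t = u_t·(1−s−f) + s.
Here 1−s−f = 0.518 and s = 0.029.
u_1 = 0.012000 × 0.518 + 0.029 = 0.035216.
u_2 = 0.035216 × 0.518 + 0.029 = 0.047242.
u_3 = 0.047242 × 0.518 + 0.029 = 0.053471.
u_4 = 0.053471 × 0.518 + 0.029 = 0.056698.

Unemployment rate after four quarters ≈ 5.67%.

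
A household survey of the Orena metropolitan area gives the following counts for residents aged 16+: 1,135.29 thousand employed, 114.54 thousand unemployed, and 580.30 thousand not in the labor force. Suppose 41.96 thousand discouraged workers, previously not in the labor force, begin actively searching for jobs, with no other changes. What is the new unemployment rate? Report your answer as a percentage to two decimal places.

New unemployment rate ≈ 12.11%.

Initially, labor force = 1,135.29 + 114.54 = 1,249.83 thousand, so u = 114.54/1,249.83 = 9.16%.
After the change, unemployed and labor force both rise by 41.96 → E = 1,135.29, U = 156.50, labor force = 1,291.79 thousand.
New unemployment rate = 156.50 / 1,291.79 = 12.11%.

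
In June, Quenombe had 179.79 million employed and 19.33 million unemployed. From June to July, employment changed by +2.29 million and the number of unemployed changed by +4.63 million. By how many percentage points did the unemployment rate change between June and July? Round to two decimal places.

June: labor force = 179.79 + 19.33 = 199.12; u = 19.33/199.12 = 9.71%.
July: labor force = 182.08 + 23.96 = 206.04; u = 23.96/206.04 = 11.63%.
Change = 11.63% − 9.71% = +1.92 pp.

The unemployment rate changed by +1.92 percentage points.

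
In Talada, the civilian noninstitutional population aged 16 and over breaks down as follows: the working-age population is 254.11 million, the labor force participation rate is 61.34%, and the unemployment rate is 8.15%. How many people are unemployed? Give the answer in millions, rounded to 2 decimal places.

About 12.70 million are unemployed.

Labor force = 0.6134 × 254.11 = 155.87 million.
Unemployed = 0.0815 × 155.87 ≈ 12.70 million.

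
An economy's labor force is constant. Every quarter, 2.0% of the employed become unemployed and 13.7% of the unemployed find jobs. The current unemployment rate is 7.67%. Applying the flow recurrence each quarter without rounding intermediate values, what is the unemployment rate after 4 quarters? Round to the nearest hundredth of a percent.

Unemployment rate after four quarters ≈ 10.18%.

With a fixed labor force, u_{t+1} = u_t + s·(1−u_t) − f·u_t = u_t·(1−s−f) + s.
Here 1−s−f = 0.843 and s = 0.020.
u_1 = 0.076700 × 0.843 + 0.020 = 0.084658.
u_2 = 0.084658 × 0.843 + 0.020 = 0.091367.
u_3 = 0.091367 × 0.843 + 0.020 = 0.097022.
u_4 = 0.097022 × 0.843 + 0.020 = 0.101790.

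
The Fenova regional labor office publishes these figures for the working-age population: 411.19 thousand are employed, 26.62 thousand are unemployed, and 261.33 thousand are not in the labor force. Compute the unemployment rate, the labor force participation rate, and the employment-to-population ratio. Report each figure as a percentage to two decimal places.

Unemployment rate ≈ 6.08%; labor force participation rate ≈ 62.62%; employment-population ratio ≈ 58.81%.

Labor force = employed + unemployed = 411.19 + 26.62 = 437.81 thousand.
Working-age population = 437.81 + 261.33 = 699.14 thousand.
Unemployment rate = 26.62 / 437.81 = 6.08%.
Labor force participation rate = 437.81 / 699.14 = 62.62%.
Employment-population ratio = 411.19 / 699.14 = 58.81%.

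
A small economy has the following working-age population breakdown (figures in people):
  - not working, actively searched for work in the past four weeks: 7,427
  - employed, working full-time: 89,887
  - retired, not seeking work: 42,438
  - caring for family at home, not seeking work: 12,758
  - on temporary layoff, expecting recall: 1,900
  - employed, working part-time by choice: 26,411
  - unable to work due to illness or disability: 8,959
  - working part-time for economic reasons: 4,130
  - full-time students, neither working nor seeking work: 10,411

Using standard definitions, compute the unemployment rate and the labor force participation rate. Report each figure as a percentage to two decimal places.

Unemployment rate ≈ 7.19%; labor force participation rate ≈ 63.51%.

Employed = 89,887 + 26,411 + 4,130 = 120,428 (anyone who worked, including part-time for economic reasons, counts as employed).
Unemployed = 7,427 + 1,900 = 9,327 (jobless and actively searching, or on temporary layoff).
Labor force = 120,428 + 9,327 = 129,755.
Not in labor force = 42,438 + 12,758 + 8,959 + 10,411 = 74,566 (those not working and not actively searching are outside the labor force).
Civilian working-age population = 129,755 + 74,566 = 204,321.
Unemployment rate = 9,327 / 129,755 = 7.19%.
Labor force participation rate = 129,755 / 204,321 = 63.51%.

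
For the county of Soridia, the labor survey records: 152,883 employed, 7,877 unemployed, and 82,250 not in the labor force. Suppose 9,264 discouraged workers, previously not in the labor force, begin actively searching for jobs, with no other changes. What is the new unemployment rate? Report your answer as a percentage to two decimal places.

New unemployment rate ≈ 10.08%.

Initially, labor force = 152,883 + 7,877 = 160,760, so u = 7,877/160,760 = 4.90%.
After the change, unemployed and labor force both rise by 9,264 → E = 152,883, U = 17,141, labor force = 170,024.
New unemployment rate = 17,141 / 170,024 = 10.08%.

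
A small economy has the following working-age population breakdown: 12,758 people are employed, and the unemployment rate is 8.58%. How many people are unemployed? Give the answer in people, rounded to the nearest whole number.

Let U be the number unemployed. The labor force is E + U, and U/(E+U) = 0.0858.
So U = 0.0858 × 12,758 / (1 − 0.0858) = 1094.64 / 0.9142 ≈ 1,197.

About 1,197 are unemployed.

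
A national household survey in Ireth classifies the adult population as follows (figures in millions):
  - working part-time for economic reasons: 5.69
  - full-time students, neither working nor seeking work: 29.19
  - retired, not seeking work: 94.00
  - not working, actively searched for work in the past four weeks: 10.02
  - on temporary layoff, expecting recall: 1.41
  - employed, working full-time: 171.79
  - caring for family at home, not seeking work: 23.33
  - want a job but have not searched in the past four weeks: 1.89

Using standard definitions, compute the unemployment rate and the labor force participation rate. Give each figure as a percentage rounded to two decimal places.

Unemployment rate ≈ 6.05%; labor force participation rate ≈ 56.00%.

Employed = 5.69 + 171.79 = 177.48 million (anyone who worked, including part-time for economic reasons, counts as employed).
Unemployed = 10.02 + 1.41 = 11.43 million (jobless and actively searching, or on temporary layoff).
Labor force = 177.48 + 11.43 = 188.91 million.
Not in labor force = 29.19 + 94.00 + 23.33 + 1.89 = 148.41 million (those not working and not actively searching are outside the labor force — including those who want a job but have given up searching).
Civilian working-age population = 188.91 + 148.41 = 337.32 million.
Unemployment rate = 11.43 / 188.91 = 6.05%.
Labor force participation rate = 188.91 / 337.32 = 56.00%.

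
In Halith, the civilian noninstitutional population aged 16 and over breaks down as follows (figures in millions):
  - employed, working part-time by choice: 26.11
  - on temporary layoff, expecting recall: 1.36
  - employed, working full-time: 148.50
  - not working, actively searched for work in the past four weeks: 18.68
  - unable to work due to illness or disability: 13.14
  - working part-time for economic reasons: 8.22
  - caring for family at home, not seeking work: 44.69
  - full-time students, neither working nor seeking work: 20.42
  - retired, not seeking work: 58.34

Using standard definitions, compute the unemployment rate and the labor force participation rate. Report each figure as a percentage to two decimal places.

Unemployment rate ≈ 9.88%; labor force participation rate ≈ 59.76%.

Employed = 26.11 + 148.50 + 8.22 = 182.83 million (anyone who worked, including part-time for economic reasons, counts as employed).
Unemployed = 1.36 + 18.68 = 20.04 million (jobless and actively searching, or on temporary layoff).
Labor force = 182.83 + 20.04 = 202.87 million.
Not in labor force = 13.14 + 44.69 + 20.42 + 58.34 = 136.59 million (those not working and not actively searching are outside the labor force).
Civilian working-age population = 202.87 + 136.59 = 339.46 million.
Unemployment rate = 20.04 / 202.87 = 9.88%.
Labor force participation rate = 202.87 / 339.46 = 59.76%.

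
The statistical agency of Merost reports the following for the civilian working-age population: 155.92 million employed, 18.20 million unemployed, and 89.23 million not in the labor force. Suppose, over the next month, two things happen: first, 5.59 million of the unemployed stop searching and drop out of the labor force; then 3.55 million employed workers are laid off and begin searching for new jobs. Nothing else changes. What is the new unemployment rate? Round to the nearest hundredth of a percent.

Initially, labor force = 155.92 + 18.20 = 174.12 million, so u = 18.20/174.12 = 10.45%.
After the first change, unemployed and labor force both fall by 5.59 → E = 155.92, U = 12.61, labor force = 168.53 million.
After the second change, employed falls and unemployed rises by 3.55; labor force unchanged → E = 152.37, U = 16.16, labor force = 168.53 million.
New unemployment rate = 16.16 / 168.53 = 9.59%.

New unemployment rate ≈ 9.59%.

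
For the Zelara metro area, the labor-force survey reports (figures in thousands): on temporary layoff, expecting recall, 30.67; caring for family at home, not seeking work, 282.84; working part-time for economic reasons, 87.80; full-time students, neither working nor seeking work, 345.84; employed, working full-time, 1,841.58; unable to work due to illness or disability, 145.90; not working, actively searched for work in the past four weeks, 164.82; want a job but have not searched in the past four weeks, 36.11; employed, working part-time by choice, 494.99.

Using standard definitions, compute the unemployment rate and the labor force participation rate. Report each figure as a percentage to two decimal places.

Unemployment rate ≈ 7.46%; labor force participation rate ≈ 76.37%.

Employed = 87.80 + 1,841.58 + 494.99 = 2,424.37 thousand (anyone who worked, including part-time for economic reasons, counts as employed).
Unemployed = 30.67 + 164.82 = 195.49 thousand (jobless and actively searching, or on temporary layoff).
Labor force = 2,424.37 + 195.49 = 2,619.86 thousand.
Not in labor force = 282.84 + 345.84 + 145.90 + 36.11 = 810.69 thousand (those not working and not actively searching are outside the labor force — including those who want a job but have given up searching).
Civilian working-age population = 2,619.86 + 810.69 = 3,430.55 thousand.
Unemployment rate = 195.49 / 2,619.86 = 7.46%.
Labor force participation rate = 2,619.86 / 3,430.55 = 76.37%.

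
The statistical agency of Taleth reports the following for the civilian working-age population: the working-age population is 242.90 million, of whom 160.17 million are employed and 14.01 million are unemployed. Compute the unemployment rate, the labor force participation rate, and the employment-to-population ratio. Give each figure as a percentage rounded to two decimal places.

Unemployment rate ≈ 8.04%; labor force participation rate ≈ 71.71%; employment-population ratio ≈ 65.94%.

Labor force = employed + unemployed = 160.17 + 14.01 = 174.18 million.
Unemployment rate = 14.01 / 174.18 = 8.04%.
Labor force participation rate = 174.18 / 242.90 = 71.71%.
Employment-population ratio = 160.17 / 242.90 = 65.94%.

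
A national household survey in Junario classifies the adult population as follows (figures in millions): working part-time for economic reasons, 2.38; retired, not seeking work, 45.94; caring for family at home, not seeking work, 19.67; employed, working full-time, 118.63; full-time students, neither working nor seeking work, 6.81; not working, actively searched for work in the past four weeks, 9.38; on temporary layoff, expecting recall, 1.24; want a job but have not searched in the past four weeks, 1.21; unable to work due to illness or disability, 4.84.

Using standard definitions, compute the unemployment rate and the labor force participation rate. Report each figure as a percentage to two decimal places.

Unemployment rate ≈ 8.07%; labor force participation rate ≈ 62.65%.

Employed = 2.38 + 118.63 = 121.01 million (anyone who worked, including part-time for economic reasons, counts as employed).
Unemployed = 9.38 + 1.24 = 10.62 million (jobless and actively searching, or on temporary layoff).
Labor force = 121.01 + 10.62 = 131.63 million.
Not in labor force = 45.94 + 19.67 + 6.81 + 1.21 + 4.84 = 78.47 million (those not working and not actively searching are outside the labor force — including those who want a job but have given up searching).
Civilian working-age population = 131.63 + 78.47 = 210.10 million.
Unemployment rate = 10.62 / 131.63 = 8.07%.
Labor force participation rate = 131.63 / 210.10 = 62.65%.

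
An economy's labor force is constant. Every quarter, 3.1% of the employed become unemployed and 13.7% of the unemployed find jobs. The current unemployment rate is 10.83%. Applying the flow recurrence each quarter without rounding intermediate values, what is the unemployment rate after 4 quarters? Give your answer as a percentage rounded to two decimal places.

With a fixed labor force, u_{t+1} = u_t + s·(1−u_t) − f·u_t = u_t·(1−s−f) + s.
Here 1−s−f = 0.832 and s = 0.031.
u_1 = 0.108300 × 0.832 + 0.031 = 0.121106.
u_2 = 0.121106 × 0.832 + 0.031 = 0.131760.
u_3 = 0.131760 × 0.832 + 0.031 = 0.140624.
u_4 = 0.140624 × 0.832 + 0.031 = 0.147999.

Unemployment rate after four quarters ≈ 14.80%.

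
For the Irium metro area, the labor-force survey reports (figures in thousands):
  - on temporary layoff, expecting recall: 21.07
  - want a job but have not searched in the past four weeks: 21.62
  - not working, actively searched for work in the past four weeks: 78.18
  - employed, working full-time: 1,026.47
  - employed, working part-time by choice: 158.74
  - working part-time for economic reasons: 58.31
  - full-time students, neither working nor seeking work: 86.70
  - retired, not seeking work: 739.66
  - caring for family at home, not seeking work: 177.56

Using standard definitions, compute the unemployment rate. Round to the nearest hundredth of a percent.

Employed = 1,026.47 + 158.74 + 58.31 = 1,243.52 thousand (anyone who worked, including part-time for economic reasons, counts as employed).
Unemployed = 21.07 + 78.18 = 99.25 thousand (jobless and actively searching, or on temporary layoff).
Labor force = 1,243.52 + 99.25 = 1,342.77 thousand.
Unemployment rate = 99.25 / 1,342.77 = 7.39%.

Unemployment rate ≈ 7.39%.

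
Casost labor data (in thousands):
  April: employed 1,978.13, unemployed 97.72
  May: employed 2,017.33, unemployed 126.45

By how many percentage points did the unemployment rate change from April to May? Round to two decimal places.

April: labor force = 1,978.13 + 97.72 = 2,075.85; u = 97.72/2,075.85 = 4.71%.
May: labor force = 2,017.33 + 126.45 = 2,143.78; u = 126.45/2,143.78 = 5.90%.
Change = 5.90% − 4.71% = +1.19 pp.

The unemployment rate changed by +1.19 percentage points.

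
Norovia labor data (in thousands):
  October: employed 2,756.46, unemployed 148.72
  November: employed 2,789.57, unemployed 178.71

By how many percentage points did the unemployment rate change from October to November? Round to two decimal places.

The unemployment rate changed by +0.90 percentage points.

October: labor force = 2,756.46 + 148.72 = 2,905.18; u = 148.72/2,905.18 = 5.12%.
November: labor force = 2,789.57 + 178.71 = 2,968.28; u = 178.71/2,968.28 = 6.02%.
Change = 6.02% − 5.12% = +0.90 pp.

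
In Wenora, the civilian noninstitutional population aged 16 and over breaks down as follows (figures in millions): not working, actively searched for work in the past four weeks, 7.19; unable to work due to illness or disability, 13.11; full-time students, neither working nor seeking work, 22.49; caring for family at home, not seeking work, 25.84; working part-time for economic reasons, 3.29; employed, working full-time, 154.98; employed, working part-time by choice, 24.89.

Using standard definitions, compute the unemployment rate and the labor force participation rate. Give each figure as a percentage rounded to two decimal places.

Unemployment rate ≈ 3.78%; labor force participation rate ≈ 75.60%.

Employed = 3.29 + 154.98 + 24.89 = 183.16 million (anyone who worked, including part-time for economic reasons, counts as employed).
Unemployed = 7.19 million.
Labor force = 183.16 + 7.19 = 190.35 million.
Not in labor force = 13.11 + 22.49 + 25.84 = 61.44 million (those not working and not actively searching are outside the labor force).
Civilian working-age population = 190.35 + 61.44 = 251.79 million.
Unemployment rate = 7.19 / 190.35 = 3.78%.
Labor force participation rate = 190.35 / 251.79 = 75.60%.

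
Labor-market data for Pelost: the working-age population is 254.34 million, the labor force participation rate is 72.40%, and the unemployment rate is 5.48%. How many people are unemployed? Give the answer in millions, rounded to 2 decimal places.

About 10.09 million are unemployed.

Labor force = 0.7240 × 254.34 = 184.14 million.
Unemployed = 0.0548 × 184.14 ≈ 10.09 million.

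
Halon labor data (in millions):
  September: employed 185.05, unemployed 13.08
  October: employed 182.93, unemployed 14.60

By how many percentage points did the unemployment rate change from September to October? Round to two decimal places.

September: labor force = 185.05 + 13.08 = 198.13; u = 13.08/198.13 = 6.60%.
October: labor force = 182.93 + 14.60 = 197.53; u = 14.60/197.53 = 7.39%.
Change = 7.39% − 6.60% = +0.79 pp.

The unemployment rate changed by +0.79 percentage points.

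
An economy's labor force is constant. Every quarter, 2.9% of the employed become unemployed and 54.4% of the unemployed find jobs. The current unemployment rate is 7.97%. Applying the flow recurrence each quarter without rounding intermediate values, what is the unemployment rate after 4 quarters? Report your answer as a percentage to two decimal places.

With a fixed labor force, u_{t+1} = u_t + s·(1−u_t) − f·u_t = u_t·(1−s−f) + s.
Here 1−s−f = 0.427 and s = 0.029.
u_1 = 0.079700 × 0.427 + 0.029 = 0.063032.
u_2 = 0.063032 × 0.427 + 0.029 = 0.055915.
u_3 = 0.055915 × 0.427 + 0.029 = 0.052876.
u_4 = 0.052876 × 0.427 + 0.029 = 0.051578.

Unemployment rate after four quarters ≈ 5.16%.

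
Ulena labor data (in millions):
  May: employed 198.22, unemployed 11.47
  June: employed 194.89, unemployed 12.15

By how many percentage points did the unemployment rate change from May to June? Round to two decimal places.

The unemployment rate changed by +0.40 percentage points.

May: labor force = 198.22 + 11.47 = 209.69; u = 11.47/209.69 = 5.47%.
June: labor force = 194.89 + 12.15 = 207.04; u = 12.15/207.04 = 5.87%.
Change = 5.87% − 5.47% = +0.40 pp.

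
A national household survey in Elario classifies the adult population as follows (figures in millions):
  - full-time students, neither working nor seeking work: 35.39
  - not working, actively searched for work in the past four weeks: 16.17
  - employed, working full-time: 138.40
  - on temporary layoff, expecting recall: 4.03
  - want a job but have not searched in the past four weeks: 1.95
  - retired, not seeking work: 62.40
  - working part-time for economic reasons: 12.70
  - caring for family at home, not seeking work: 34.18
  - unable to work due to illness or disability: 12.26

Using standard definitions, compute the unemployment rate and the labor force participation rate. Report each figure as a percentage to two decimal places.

Employed = 138.40 + 12.70 = 151.10 million (anyone who worked, including part-time for economic reasons, counts as employed).
Unemployed = 16.17 + 4.03 = 20.20 million (jobless and actively searching, or on temporary layoff).
Labor force = 151.10 + 20.20 = 171.30 million.
Not in labor force = 35.39 + 1.95 + 62.40 + 34.18 + 12.26 = 146.18 million (those not working and not actively searching are outside the labor force — including those who want a job but have given up searching).
Civilian working-age population = 171.30 + 146.18 = 317.48 million.
Unemployment rate = 20.20 / 171.30 = 11.79%.
Labor force participation rate = 171.30 / 317.48 = 53.96%.

Unemployment rate ≈ 11.79%; labor force participation rate ≈ 53.96%.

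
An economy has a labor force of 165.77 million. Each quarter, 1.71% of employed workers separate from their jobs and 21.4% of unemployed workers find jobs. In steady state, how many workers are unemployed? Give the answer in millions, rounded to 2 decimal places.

About 12.27 million are unemployed in steady state.

Steady-state unemployment rate u* = s/(s+f) = 1.71/(1.71+21.4) = 0.073994.
Unemployed = u* × labor force = 0.073994 × 165.77 ≈ 12.27 million.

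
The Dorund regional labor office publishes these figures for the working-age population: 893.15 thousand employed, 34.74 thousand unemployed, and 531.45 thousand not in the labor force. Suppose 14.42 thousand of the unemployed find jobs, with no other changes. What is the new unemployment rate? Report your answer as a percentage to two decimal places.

Initially, labor force = 893.15 + 34.74 = 927.89 thousand, so u = 34.74/927.89 = 3.74%.
After the change, unemployed falls and employed rises by 14.42; labor force unchanged → E = 907.57, U = 20.32, labor force = 927.89 thousand.
New unemployment rate = 20.32 / 927.89 = 2.19%.

New unemployment rate ≈ 2.19%.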